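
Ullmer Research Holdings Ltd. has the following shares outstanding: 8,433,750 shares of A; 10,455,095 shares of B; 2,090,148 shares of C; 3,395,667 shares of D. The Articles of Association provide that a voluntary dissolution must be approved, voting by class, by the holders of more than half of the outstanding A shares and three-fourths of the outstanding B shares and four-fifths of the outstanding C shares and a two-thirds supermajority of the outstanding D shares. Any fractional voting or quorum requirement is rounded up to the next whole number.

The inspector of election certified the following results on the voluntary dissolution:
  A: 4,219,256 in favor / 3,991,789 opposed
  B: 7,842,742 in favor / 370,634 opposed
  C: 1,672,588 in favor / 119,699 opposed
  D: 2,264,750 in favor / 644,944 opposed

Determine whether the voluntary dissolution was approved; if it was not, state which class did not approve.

A: a majority of 8433750 is 4216876; 4,216,876 required, 4,219,256 in favor — approved.
B: 3/4 of 10455095 = 7841321.25, rounded up to 7841322; 7,841,322 required, 7,842,742 in favor — approved.
C: 4/5 of 2090148 = 1672118.40, rounded up to 1672119; 1,672,119 required, 1,672,588 in favor — approved.
D: 2/3 of 3395667 = 2263778; 2,263,778 required, 2,264,750 in favor — approved.

Approved — every class gave the required vote.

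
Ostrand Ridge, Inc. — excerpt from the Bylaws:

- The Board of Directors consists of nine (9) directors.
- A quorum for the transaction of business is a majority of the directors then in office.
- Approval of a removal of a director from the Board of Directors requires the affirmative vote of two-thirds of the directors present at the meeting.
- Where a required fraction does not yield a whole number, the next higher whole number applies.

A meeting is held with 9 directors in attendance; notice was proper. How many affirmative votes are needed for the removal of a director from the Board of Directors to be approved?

The removal of a director from the Board of Directors requires two-thirds of the directors present (9).
2/3 of 9 = 6.

6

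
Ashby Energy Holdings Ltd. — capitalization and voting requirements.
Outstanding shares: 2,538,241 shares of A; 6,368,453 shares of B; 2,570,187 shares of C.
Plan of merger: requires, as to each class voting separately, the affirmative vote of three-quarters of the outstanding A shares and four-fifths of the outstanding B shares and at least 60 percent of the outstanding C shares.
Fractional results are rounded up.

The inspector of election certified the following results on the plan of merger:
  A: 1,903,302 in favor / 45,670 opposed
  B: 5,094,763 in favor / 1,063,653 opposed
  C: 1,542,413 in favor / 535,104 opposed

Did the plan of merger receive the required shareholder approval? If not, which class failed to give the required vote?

Not approved — the A shares did not give the required vote.

A: 3/4 of 2538241 = 1903680.75, rounded up to 1903681; 1,903,681 required, 1,903,302 in favor — not approved.
B: 4/5 of 6368453 = 5094762.40, rounded up to 5094763; 5,094,763 required, 5,094,763 in favor — approved.
C: 3/5 of 2570187 = 1542112.20, rounded up to 1542113; 1,542,113 required, 1,542,413 in favor — approved.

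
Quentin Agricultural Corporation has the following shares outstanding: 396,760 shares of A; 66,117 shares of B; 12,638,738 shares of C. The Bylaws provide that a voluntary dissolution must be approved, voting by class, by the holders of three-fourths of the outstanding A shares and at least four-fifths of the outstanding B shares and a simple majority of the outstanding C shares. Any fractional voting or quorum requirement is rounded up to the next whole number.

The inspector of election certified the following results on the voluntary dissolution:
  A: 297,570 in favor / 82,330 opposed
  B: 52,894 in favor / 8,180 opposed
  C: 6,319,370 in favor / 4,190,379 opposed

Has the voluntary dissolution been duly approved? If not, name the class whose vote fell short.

Approved — every class gave the required vote.

A: 3/4 of 396760 = 297570; 297,570 required, 297,570 in favor — approved.
B: 4/5 of 66117 = 52893.60, rounded up to 52894; 52,894 required, 52,894 in favor — approved.
C: a majority of 12638738 is 6319370; 6,319,370 required, 6,319,370 in favor — approved.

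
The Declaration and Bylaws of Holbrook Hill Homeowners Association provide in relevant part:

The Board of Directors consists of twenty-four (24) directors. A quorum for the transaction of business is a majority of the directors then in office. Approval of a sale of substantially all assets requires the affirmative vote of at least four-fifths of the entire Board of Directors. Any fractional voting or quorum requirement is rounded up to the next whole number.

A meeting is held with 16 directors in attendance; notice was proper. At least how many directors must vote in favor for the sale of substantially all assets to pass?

20

The sale of substantially all assets requires four-fifths of the entire Board of Directors (24).
4/5 of 24 = 19.20, rounded up to 20.
(Only 16 can vote, so the sale of substantially all assets cannot pass at this meeting, but the required vote is still 20.)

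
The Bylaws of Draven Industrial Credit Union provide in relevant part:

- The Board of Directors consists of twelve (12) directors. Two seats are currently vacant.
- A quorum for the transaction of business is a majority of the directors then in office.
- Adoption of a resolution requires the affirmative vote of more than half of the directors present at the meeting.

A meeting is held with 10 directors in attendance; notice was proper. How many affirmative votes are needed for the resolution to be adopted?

6

The resolution requires a majority of the directors present (10).
A majority of 10 is 6.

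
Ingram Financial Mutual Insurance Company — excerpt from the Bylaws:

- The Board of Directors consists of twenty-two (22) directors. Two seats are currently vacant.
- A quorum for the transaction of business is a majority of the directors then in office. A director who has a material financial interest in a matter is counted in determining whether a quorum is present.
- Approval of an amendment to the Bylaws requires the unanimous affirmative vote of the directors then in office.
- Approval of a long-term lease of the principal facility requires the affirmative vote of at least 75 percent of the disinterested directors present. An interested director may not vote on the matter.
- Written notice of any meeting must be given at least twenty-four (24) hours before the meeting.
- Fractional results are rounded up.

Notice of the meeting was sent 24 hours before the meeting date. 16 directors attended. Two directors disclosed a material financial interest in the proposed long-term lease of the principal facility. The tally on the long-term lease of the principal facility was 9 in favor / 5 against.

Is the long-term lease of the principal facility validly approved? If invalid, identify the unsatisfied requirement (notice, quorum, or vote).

Invalid — vote requirement not satisfied.

Notice: 24 hours given; 24 required (24 ≥ 24). Satisfied.
Quorum: 16 present (interested directors count toward quorum); quorum is 11. Satisfied.
Vote: the long-term lease of the principal facility requires three-fourths of the disinterested directors present (16 − 2 = 14). 3/4 of 14 = 10.50, rounded up to 11, so 11 affirmative votes are needed; 9 voted in favor. Not satisfied.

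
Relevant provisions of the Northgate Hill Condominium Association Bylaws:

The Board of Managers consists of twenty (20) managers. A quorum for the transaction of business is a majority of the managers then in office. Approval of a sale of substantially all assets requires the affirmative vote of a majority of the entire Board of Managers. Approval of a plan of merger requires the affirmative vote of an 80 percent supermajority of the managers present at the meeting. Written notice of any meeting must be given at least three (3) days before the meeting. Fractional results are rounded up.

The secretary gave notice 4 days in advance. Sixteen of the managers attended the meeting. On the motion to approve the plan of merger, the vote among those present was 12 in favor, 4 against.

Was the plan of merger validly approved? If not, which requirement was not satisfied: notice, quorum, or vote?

Notice: 4 days given; 3 required (4 ≥ 3). Satisfied.
Quorum: 16 present; quorum is 11. Satisfied.
Vote: the plan of merger requires four-fifths of the managers present (16). 4/5 of 16 = 12.80, rounded up to 13, so 13 affirmative votes are needed; 12 voted in favor. Not satisfied.

Invalid — vote requirement not satisfied.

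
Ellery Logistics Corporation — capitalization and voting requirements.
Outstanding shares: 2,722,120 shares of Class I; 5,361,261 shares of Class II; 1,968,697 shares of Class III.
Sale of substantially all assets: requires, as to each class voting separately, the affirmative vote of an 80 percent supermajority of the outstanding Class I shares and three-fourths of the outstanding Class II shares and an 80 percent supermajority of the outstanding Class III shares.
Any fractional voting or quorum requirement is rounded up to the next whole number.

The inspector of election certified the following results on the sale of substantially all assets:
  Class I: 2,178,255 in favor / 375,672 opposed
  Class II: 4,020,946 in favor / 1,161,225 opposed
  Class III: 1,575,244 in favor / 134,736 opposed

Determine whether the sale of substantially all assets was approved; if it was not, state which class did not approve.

Approved — every class gave the required vote.

Class I: 4/5 of 2722120 = 2177696; 2,177,696 required, 2,178,255 in favor — approved.
Class II: 3/4 of 5361261 = 4020945.75, rounded up to 4020946; 4,020,946 required, 4,020,946 in favor — approved.
Class III: 4/5 of 1968697 = 1574957.60, rounded up to 1574958; 1,574,958 required, 1,575,244 in favor — approved.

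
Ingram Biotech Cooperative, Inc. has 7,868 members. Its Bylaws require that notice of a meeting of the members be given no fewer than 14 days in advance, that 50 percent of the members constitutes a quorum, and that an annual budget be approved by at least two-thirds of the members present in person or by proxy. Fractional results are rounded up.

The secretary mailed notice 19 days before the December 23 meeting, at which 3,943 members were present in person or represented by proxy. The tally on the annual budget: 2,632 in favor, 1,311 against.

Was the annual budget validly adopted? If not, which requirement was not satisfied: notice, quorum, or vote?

Notice: 19 days given; 14 required. Satisfied.
Quorum: 50% of 7,868 = 3,934; 3,943 present. Satisfied.
Vote: requires two-thirds of those present (3,943); 2/3 of 3943 = 2628.67, rounded up to 2629, so 2,629 needed; 2,632 in favor. Satisfied.

Valid — all requirements satisfied.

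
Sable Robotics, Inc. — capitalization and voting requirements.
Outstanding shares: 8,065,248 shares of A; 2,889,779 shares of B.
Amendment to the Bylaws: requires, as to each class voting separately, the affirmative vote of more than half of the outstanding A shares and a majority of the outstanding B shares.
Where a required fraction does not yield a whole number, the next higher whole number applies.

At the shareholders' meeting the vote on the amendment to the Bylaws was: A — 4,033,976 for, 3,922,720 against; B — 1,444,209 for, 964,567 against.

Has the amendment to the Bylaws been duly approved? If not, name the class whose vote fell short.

Not approved — the B shares did not give the required vote.

A: a majority of 8065248 is 4032625; 4,032,625 required, 4,033,976 in favor — approved.
B: a majority of 2889779 is 1444890; 1,444,890 required, 1,444,209 in favor — not approved.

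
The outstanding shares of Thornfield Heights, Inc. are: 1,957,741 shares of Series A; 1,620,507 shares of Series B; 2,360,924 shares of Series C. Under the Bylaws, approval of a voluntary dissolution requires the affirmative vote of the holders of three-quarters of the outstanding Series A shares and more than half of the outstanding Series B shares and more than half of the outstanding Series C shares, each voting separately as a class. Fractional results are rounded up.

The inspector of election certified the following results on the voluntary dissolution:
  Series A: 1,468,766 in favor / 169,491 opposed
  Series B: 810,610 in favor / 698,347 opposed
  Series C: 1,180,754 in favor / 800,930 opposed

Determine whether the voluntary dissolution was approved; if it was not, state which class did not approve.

Series A: 3/4 of 1957741 = 1468305.75, rounded up to 1468306; 1,468,306 required, 1,468,766 in favor — approved.
Series B: a majority of 1620507 is 810254; 810,254 required, 810,610 in favor — approved.
Series C: a majority of 2360924 is 1180463; 1,180,463 required, 1,180,754 in favor — approved.

Approved — every class gave the required vote.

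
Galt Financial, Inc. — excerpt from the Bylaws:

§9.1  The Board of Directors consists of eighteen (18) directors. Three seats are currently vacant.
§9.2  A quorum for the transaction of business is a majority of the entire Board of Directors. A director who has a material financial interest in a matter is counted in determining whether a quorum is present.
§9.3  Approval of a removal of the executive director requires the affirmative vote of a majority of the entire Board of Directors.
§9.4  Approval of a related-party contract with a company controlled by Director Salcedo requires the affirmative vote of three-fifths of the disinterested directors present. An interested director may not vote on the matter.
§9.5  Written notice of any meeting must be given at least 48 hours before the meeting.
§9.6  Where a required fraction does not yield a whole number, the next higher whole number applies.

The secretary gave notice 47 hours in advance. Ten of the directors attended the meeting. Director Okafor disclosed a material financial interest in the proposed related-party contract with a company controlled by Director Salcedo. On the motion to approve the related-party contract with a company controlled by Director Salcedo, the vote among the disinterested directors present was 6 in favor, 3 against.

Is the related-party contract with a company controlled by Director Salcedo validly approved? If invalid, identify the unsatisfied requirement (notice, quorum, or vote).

Invalid — notice requirement not satisfied.

Notice: 47 hours given; 48 required (47 < 48). Not satisfied.
Quorum: 10 present (interested directors count toward quorum); quorum is 10. Satisfied.
Vote: the related-party contract with a company controlled by Director Salcedo requires three-fifths of the disinterested directors present (10 − 1 = 9). 3/5 of 9 = 5.40, rounded up to 6, so 6 affirmative votes are needed; 6 voted in favor. Satisfied.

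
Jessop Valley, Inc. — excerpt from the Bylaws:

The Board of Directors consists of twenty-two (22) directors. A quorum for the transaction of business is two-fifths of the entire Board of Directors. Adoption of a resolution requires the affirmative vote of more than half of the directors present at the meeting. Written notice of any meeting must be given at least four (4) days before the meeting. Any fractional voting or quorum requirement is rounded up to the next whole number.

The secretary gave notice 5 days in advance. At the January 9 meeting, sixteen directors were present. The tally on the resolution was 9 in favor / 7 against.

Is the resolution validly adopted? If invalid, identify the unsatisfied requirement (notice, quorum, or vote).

Valid — all requirements satisfied.

Notice: 5 days given; 4 required (5 ≥ 4). Satisfied.
Quorum: 16 present; quorum is 9. Satisfied.
Vote: the resolution requires a majority of the directors present (16). A majority of 16 is 9, so 9 affirmative votes are needed; 9 voted in favor. Satisfied.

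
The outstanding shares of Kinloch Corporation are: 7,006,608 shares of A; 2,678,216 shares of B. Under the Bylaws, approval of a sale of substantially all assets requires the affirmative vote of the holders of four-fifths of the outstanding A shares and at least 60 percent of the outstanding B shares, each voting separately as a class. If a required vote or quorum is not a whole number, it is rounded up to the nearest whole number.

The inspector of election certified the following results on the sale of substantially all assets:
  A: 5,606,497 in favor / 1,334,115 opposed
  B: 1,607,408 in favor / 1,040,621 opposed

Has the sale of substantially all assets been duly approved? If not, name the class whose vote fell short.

Approved — every class gave the required vote.

A: 4/5 of 7006608 = 5605286.40, rounded up to 5605287; 5,605,287 required, 5,606,497 in favor — approved.
B: 3/5 of 2678216 = 1606929.60, rounded up to 1606930; 1,606,930 required, 1,607,408 in favor — approved.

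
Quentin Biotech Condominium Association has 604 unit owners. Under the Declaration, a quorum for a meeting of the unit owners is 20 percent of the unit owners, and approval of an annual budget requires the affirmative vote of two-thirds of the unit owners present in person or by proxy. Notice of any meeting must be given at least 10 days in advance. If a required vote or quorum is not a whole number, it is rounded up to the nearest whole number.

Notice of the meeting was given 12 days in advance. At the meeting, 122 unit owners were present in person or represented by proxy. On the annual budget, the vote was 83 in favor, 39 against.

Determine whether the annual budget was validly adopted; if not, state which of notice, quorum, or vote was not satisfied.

Notice: 12 days given; 10 required. Satisfied.
Quorum: 20% of 604 = 120.80, rounded up to 121; 122 present. Satisfied.
Vote: requires two-thirds of those present (122); 2/3 of 122 = 81.33, rounded up to 82, so 82 needed; 83 in favor. Satisfied.

Valid — all requirements satisfied.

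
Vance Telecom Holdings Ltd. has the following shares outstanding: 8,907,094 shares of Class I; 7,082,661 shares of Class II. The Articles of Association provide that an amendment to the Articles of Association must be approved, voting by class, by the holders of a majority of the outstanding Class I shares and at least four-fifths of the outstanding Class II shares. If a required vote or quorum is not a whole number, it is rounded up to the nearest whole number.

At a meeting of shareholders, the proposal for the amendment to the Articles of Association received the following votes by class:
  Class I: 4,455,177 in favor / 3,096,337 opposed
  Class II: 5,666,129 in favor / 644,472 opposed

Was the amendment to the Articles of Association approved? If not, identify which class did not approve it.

Class I: a majority of 8907094 is 4453548; 4,453,548 required, 4,455,177 in favor — approved.
Class II: 4/5 of 7082661 = 5666128.80, rounded up to 5666129; 5,666,129 required, 5,666,129 in favor — approved.

Approved — every class gave the required vote.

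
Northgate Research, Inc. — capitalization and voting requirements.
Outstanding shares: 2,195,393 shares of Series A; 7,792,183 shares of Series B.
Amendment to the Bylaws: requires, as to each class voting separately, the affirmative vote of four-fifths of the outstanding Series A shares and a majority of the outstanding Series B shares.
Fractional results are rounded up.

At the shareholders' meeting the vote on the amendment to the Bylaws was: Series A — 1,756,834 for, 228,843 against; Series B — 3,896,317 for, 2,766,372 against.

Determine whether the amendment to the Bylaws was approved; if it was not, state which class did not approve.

Series A: 4/5 of 2195393 = 1756314.40, rounded up to 1756315; 1,756,315 required, 1,756,834 in favor — approved.
Series B: a majority of 7792183 is 3896092; 3,896,092 required, 3,896,317 in favor — approved.

Approved — every class gave the required vote.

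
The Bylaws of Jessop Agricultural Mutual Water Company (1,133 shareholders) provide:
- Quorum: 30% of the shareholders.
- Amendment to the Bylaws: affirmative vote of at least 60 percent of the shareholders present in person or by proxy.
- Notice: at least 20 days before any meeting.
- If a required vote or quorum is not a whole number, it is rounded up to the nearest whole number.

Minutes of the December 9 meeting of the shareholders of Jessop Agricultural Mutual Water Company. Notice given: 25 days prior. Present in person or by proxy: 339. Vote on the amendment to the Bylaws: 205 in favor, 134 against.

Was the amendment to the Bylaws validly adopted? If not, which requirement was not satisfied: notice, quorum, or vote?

Notice: 25 days given; 20 required. Satisfied.
Quorum: 30% of 1,133 = 339.90, rounded up to 340; 339 present. Not satisfied.
Vote: requires three-fifths of those present (339); 3/5 of 339 = 203.40, rounded up to 204, so 204 needed; 205 in favor. Satisfied.

Invalid — quorum requirement not satisfied.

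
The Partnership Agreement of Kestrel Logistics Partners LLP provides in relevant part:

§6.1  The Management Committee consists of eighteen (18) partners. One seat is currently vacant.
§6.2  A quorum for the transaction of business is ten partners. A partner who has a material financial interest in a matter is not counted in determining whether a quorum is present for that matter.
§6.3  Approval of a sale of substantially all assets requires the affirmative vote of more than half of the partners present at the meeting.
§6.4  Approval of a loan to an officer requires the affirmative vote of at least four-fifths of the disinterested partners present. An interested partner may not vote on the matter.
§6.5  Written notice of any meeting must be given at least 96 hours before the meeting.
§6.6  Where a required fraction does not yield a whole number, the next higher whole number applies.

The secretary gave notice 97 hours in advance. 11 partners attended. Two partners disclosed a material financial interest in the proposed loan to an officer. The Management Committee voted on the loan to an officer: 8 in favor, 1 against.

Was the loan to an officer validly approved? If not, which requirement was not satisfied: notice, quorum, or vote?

Invalid — quorum requirement not satisfied.

Notice: 97 hours given; 96 required (97 ≥ 96). Satisfied.
Quorum: 11 present, but the 2 interested partners do not count, leaving 9. Quorum is 10. Not satisfied.
Vote: the loan to an officer requires four-fifths of the disinterested partners present (11 − 2 = 9). 4/5 of 9 = 7.20, rounded up to 8, so 8 affirmative votes are needed; 8 voted in favor. Satisfied. (Moot — without a quorum no business can be validly transacted.)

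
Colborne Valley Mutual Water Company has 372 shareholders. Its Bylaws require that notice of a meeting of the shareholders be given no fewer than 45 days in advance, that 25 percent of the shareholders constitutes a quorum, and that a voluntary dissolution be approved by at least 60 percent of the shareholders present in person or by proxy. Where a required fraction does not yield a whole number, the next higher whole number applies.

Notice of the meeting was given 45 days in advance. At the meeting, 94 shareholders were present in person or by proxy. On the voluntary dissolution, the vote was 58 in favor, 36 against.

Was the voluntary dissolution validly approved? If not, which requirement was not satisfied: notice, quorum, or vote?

Notice: 45 days given; 45 required. Satisfied.
Quorum: 25% of 372 = 93; 94 present. Satisfied.
Vote: requires three-fifths of those present (94); 3/5 of 94 = 56.40, rounded up to 57, so 57 needed; 58 in favor. Satisfied.

Valid — all requirements satisfied.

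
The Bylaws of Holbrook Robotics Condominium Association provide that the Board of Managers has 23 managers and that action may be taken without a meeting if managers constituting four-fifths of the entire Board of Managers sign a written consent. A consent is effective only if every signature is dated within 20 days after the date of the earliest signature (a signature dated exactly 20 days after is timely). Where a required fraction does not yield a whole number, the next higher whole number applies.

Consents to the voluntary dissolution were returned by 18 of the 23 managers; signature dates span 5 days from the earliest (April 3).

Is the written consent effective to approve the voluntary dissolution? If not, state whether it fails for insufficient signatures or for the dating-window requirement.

Signatures required: four-fifths of 23 — 4/5 of 23 = 18.40, rounded up to 19, so 19 needed; 18 signed. Insufficient.
Dating window: the latest signature is 5 days after the earliest; the limit is 20 days. Within the window.

Not effective — insufficient signatures.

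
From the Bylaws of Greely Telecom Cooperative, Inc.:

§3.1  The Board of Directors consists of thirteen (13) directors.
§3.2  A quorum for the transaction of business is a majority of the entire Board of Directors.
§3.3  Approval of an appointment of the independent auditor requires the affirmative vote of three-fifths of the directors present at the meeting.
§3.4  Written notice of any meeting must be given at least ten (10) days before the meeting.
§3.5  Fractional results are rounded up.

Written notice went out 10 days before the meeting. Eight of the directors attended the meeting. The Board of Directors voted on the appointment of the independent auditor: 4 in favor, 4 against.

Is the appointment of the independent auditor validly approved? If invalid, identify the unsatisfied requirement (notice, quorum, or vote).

Invalid — vote requirement not satisfied.

Notice: 10 days given; 10 required (10 ≥ 10). Satisfied.
Quorum: 8 present; quorum is 7. Satisfied.
Vote: the appointment of the independent auditor requires three-fifths of the directors present (8). 3/5 of 8 = 4.80, rounded up to 5, so 5 affirmative votes are needed; 4 voted in favor. Not satisfied.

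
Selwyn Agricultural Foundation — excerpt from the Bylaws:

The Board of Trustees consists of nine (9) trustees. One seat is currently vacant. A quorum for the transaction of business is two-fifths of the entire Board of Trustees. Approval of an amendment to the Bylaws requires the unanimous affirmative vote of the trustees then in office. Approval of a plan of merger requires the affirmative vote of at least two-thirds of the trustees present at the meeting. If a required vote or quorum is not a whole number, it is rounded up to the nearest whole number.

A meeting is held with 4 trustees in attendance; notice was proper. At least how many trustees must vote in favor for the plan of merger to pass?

The plan of merger requires two-thirds of the trustees present (4).
2/3 of 4 = 2.67, rounded up to 3.

3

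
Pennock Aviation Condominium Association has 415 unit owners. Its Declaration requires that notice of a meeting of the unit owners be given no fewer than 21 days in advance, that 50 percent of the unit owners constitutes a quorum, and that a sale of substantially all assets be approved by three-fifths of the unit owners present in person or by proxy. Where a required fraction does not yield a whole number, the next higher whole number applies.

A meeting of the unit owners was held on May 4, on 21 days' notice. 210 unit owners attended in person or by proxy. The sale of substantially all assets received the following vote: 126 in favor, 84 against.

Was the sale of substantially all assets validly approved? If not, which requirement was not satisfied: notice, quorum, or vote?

Valid — all requirements satisfied.

Notice: 21 days given; 21 required. Satisfied.
Quorum: 50% of 415 = 207.50, rounded up to 208; 210 present. Satisfied.
Vote: requires three-fifths of those present (210); 3/5 of 210 = 126, so 126 needed; 126 in favor. Satisfied.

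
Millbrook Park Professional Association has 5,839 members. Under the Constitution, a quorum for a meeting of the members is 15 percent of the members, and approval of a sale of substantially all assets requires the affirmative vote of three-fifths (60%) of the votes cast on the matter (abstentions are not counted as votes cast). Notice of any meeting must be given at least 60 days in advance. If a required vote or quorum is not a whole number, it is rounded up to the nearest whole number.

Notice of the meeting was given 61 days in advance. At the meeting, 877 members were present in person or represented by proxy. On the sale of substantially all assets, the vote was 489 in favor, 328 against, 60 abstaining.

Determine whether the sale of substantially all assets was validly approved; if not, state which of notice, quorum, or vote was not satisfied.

Invalid — vote requirement not satisfied.

Notice: 61 days given; 60 required. Satisfied.
Quorum: 15% of 5,839 = 875.85, rounded up to 876; 877 present. Satisfied.
Vote: requires three-fifths of the votes cast (877 − 60 abstaining = 817); 3/5 of 817 = 490.20, rounded up to 491, so 491 needed; 489 in favor. Not satisfied.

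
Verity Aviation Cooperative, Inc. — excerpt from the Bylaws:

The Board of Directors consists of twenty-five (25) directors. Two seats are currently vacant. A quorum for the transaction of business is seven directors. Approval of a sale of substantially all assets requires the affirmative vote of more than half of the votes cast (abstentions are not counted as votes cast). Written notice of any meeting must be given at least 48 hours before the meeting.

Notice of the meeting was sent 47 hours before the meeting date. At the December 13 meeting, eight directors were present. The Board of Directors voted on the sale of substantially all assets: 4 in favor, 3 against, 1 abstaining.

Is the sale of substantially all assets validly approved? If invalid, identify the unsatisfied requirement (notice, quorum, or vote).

Notice: 47 hours given; 48 required (47 < 48). Not satisfied.
Quorum: 8 present; quorum is 7. Satisfied.
Vote: the sale of substantially all assets requires a majority of the votes cast (8 present − 1 abstaining = 7). A majority of 7 is 4, so 4 affirmative votes are needed; 4 voted in favor. Satisfied.

Invalid — notice requirement not satisfied.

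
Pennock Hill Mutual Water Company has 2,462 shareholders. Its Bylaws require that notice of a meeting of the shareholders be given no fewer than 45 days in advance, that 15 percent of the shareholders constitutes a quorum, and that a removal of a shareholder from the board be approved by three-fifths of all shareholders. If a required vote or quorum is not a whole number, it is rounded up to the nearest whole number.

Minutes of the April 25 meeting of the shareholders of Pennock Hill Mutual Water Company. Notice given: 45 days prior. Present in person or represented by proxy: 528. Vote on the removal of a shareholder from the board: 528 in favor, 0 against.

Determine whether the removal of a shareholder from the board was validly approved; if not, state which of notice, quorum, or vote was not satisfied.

Notice: 45 days given; 45 required. Satisfied.
Quorum: 15% of 2,462 = 369.30, rounded up to 370; 528 present. Satisfied.
Vote: requires three-fifths of all shareholders (2,462); 3/5 of 2462 = 1477.20, rounded up to 1478, so 1,478 needed; 528 in favor. Not satisfied.

Invalid — vote requirement not satisfied.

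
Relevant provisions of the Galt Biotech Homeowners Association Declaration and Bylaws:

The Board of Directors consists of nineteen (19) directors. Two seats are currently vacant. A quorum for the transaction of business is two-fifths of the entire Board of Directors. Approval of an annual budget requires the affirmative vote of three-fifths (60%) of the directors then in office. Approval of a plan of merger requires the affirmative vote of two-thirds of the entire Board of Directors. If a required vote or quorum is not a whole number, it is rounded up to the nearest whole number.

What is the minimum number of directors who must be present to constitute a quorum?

2/5 of 19 = 7.60, rounded up to 8.

8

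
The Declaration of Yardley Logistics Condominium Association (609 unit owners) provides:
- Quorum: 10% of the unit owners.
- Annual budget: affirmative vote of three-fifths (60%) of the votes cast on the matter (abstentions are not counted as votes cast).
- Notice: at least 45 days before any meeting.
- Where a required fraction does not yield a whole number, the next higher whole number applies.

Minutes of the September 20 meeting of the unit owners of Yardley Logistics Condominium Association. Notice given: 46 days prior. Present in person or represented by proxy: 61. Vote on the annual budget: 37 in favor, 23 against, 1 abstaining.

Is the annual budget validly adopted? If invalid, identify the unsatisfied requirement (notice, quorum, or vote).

Valid — all requirements satisfied.

Notice: 46 days given; 45 required. Satisfied.
Quorum: 10% of 609 = 60.90, rounded up to 61; 61 present. Satisfied.
Vote: requires three-fifths of the votes cast (61 − 1 abstaining = 60); 3/5 of 60 = 36, so 36 needed; 37 in favor. Satisfied.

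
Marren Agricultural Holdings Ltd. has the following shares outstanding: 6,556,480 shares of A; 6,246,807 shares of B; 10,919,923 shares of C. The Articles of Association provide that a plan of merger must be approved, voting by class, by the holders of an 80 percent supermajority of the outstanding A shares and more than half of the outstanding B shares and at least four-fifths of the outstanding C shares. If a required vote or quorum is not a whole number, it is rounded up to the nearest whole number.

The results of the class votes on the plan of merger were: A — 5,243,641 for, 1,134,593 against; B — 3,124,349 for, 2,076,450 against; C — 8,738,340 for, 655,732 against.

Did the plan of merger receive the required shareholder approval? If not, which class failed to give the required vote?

Not approved — the A shares did not give the required vote.

A: 4/5 of 6556480 = 5245184; 5,245,184 required, 5,243,641 in favor — not approved.
B: a majority of 6246807 is 3123404; 3,123,404 required, 3,124,349 in favor — approved.
C: 4/5 of 10919923 = 8735938.40, rounded up to 8735939; 8,735,939 required, 8,738,340 in favor — approved.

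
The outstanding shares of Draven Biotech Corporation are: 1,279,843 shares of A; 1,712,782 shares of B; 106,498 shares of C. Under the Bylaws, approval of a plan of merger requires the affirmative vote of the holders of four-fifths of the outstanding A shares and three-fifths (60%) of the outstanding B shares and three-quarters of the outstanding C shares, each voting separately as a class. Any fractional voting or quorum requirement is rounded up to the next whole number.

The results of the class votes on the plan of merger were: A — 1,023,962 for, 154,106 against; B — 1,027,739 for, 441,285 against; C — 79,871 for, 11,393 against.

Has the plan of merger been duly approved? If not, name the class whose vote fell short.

Not approved — the C shares did not give the required vote.

A: 4/5 of 1279843 = 1023874.40, rounded up to 1023875; 1,023,875 required, 1,023,962 in favor — approved.
B: 3/5 of 1712782 = 1027669.20, rounded up to 1027670; 1,027,670 required, 1,027,739 in favor — approved.
C: 3/4 of 106498 = 79873.50, rounded up to 79874; 79,874 required, 79,871 in favor — not approved.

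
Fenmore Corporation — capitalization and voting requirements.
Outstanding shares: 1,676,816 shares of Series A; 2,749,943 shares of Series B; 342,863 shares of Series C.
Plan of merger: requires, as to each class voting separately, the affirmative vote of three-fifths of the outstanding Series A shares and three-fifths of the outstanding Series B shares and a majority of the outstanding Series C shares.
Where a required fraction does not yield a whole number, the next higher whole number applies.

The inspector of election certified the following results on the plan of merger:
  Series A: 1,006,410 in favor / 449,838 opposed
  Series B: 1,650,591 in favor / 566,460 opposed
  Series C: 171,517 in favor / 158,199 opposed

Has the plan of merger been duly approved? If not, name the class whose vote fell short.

Series A: 3/5 of 1676816 = 1006089.60, rounded up to 1006090; 1,006,090 required, 1,006,410 in favor — approved.
Series B: 3/5 of 2749943 = 1649965.80, rounded up to 1649966; 1,649,966 required, 1,650,591 in favor — approved.
Series C: a majority of 342863 is 171432; 171,432 required, 171,517 in favor — approved.

Approved — every class gave the required vote.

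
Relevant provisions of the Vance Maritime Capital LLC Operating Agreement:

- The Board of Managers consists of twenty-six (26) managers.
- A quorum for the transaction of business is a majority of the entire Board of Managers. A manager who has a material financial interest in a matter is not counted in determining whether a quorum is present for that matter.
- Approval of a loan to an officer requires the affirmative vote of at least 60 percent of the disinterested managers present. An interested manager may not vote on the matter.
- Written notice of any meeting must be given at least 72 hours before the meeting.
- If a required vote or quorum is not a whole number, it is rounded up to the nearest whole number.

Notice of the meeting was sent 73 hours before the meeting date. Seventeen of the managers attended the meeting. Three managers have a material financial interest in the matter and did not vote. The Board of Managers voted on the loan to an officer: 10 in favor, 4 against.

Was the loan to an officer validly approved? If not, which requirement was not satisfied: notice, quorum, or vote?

Notice: 73 hours given; 72 required (73 ≥ 72). Satisfied.
Quorum: 17 present, but the 3 interested managers do not count, leaving 14. Quorum is 14. Satisfied.
Vote: the loan to an officer requires three-fifths of the disinterested managers present (17 − 3 = 14). 3/5 of 14 = 8.40, rounded up to 9, so 9 affirmative votes are needed; 10 voted in favor. Satisfied.

Valid — all requirements satisfied.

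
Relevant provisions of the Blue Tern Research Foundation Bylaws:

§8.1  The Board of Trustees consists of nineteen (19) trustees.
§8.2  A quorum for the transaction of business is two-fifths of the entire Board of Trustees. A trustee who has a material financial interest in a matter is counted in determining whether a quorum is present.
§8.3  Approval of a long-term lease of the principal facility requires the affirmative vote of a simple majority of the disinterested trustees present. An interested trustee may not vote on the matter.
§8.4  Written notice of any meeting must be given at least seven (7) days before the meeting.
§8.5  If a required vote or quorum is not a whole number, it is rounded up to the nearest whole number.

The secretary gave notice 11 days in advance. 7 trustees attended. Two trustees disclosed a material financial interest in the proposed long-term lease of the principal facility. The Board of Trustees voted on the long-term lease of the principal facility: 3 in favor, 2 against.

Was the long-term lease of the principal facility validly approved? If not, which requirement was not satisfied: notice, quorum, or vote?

Notice: 11 days given; 7 required (11 ≥ 7). Satisfied.
Quorum: 7 present (interested trustees count toward quorum); quorum is 8. Not satisfied.
Vote: the long-term lease of the principal facility requires a majority of the disinterested trustees present (7 − 2 = 5). A majority of 5 is 3, so 3 affirmative votes are needed; 3 voted in favor. Satisfied. (Moot — without a quorum no business can be validly transacted.)

Invalid — quorum requirement not satisfied.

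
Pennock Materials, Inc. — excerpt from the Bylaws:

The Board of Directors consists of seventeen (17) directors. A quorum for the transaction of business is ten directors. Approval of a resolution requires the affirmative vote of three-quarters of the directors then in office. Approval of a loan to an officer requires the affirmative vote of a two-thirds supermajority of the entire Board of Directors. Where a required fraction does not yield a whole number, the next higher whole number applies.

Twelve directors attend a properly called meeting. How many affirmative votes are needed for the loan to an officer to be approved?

The loan to an officer requires two-thirds of the entire Board of Directors (17).
2/3 of 17 = 11.33, rounded up to 12.

12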